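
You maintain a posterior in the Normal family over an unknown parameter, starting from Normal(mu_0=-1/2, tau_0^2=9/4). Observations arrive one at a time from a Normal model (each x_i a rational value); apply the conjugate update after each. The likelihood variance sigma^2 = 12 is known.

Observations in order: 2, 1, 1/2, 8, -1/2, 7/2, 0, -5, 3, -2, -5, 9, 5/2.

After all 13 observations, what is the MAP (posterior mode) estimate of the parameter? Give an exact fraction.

obs 1: x=2 → posterior Normal(-2/19, 36/19)
obs 2: x=1 → posterior Normal(1/22, 18/11)
obs 3: x=1/2 → posterior Normal(1/10, 36/25)
obs 4: x=8 → posterior Normal(53/56, 9/7)
obs 5: x=-1/2 → posterior Normal(25/31, 36/31)
obs 6: x=7/2 → posterior Normal(71/68, 18/17)
obs 7: x=0 → posterior Normal(71/74, 36/37)
obs 8: x=-5 → posterior Normal(41/80, 9/10)
obs 9: x=3 → posterior Normal(59/86, 36/43)
obs 10: x=-2 → posterior Normal(47/92, 18/23)
obs 11: x=-5 → posterior Normal(17/98, 36/49)
obs 12: x=9 → posterior Normal(71/104, 9/13)
obs 13: x=5/2 → posterior Normal(43/55, 36/55)

43/55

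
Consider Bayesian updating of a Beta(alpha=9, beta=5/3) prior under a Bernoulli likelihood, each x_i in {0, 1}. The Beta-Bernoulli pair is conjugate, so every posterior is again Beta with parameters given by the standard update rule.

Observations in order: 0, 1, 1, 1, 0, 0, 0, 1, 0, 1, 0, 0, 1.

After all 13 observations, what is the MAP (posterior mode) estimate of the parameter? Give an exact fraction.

42/65

obs 1: x=0 → posterior Beta(9, 8/3)
obs 2: x=1 → posterior Beta(10, 8/3)
obs 3: x=1 → posterior Beta(11, 8/3)
obs 4: x=1 → posterior Beta(12, 8/3)
obs 5: x=0 → posterior Beta(12, 11/3)
obs 6: x=0 → posterior Beta(12, 14/3)
obs 7: x=0 → posterior Beta(12, 17/3)
obs 8: x=1 → posterior Beta(13, 17/3)
obs 9: x=0 → posterior Beta(13, 20/3)
obs 10: x=1 → posterior Beta(14, 20/3)
obs 11: x=0 → posterior Beta(14, 23/3)
obs 12: x=0 → posterior Beta(14, 26/3)
obs 13: x=1 → posterior Beta(15, 26/3)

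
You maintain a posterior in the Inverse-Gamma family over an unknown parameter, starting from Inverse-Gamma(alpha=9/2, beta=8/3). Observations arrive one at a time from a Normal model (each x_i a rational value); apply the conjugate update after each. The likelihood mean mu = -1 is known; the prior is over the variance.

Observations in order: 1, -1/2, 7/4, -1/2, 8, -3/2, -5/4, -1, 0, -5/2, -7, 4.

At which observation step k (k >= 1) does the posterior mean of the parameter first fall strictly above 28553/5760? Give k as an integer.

obs 1: x=1 → posterior Inverse-Gamma(5, 14/3)
obs 2: x=-1/2 → posterior Inverse-Gamma(11/2, 115/24)
obs 3: x=7/4 → posterior Inverse-Gamma(6, 823/96)
obs 4: x=-1/2 → posterior Inverse-Gamma(13/2, 835/96)
obs 5: x=8 → posterior Inverse-Gamma(7, 4723/96)
obs 6: x=-3/2 → posterior Inverse-Gamma(15/2, 4735/96)
obs 7: x=-5/4 → posterior Inverse-Gamma(8, 2369/48)
obs 8: x=-1 → posterior Inverse-Gamma(17/2, 2369/48)
obs 9: x=0 → posterior Inverse-Gamma(9, 2393/48)
obs 10: x=-5/2 → posterior Inverse-Gamma(19/2, 2447/48)
obs 11: x=-7 → posterior Inverse-Gamma(10, 3311/48)
obs 12: x=4 → posterior Inverse-Gamma(21/2, 3911/48)

k = 5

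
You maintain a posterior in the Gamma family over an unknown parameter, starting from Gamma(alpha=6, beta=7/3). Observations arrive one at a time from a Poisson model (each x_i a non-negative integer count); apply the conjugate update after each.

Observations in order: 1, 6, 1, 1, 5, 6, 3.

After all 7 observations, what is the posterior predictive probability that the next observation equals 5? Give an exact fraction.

obs 1: x=1 → posterior Gamma(7, 10/3)
obs 2: x=6 → posterior Gamma(13, 13/3)
obs 3: x=1 → posterior Gamma(14, 16/3)
obs 4: x=1 → posterior Gamma(15, 19/3)
obs 5: x=5 → posterior Gamma(20, 22/3)
obs 6: x=6 → posterior Gamma(26, 25/3)
obs 7: x=3 → posterior Gamma(29, 28/3)

1726597498194281569397217718282795107984095576064/16403476339625029756224827950926001480558989788191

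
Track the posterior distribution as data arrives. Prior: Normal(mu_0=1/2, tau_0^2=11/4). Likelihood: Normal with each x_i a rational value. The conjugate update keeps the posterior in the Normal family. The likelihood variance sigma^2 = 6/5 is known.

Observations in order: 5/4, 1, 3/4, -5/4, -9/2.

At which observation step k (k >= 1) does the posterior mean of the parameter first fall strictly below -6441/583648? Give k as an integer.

obs 1: x=5/4 → posterior Normal(323/316, 66/79)
obs 2: x=1 → posterior Normal(543/536, 33/67)
obs 3: x=3/4 → posterior Normal(59/63, 22/63)
obs 4: x=-5/4 → posterior Normal(433/976, 33/122)
obs 5: x=-9/2 → posterior Normal(-557/1196, 66/299)

k = 5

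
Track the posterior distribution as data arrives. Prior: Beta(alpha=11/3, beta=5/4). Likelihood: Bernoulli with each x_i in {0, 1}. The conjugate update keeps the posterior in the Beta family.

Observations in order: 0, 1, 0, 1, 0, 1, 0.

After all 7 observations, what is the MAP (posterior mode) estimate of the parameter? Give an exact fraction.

obs 1: x=0 → posterior Beta(11/3, 9/4)
obs 2: x=1 → posterior Beta(14/3, 9/4)
obs 3: x=0 → posterior Beta(14/3, 13/4)
obs 4: x=1 → posterior Beta(17/3, 13/4)
obs 5: x=0 → posterior Beta(17/3, 17/4)
obs 6: x=1 → posterior Beta(20/3, 17/4)
obs 7: x=0 → posterior Beta(20/3, 21/4)

4/7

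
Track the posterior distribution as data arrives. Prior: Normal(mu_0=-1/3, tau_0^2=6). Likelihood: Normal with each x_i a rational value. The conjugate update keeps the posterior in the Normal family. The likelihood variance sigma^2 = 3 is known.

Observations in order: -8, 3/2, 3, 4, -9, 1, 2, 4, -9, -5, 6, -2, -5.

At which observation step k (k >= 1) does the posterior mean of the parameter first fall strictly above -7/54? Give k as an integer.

k = 4

obs 1: x=-8 → posterior Normal(-49/9, 2)
obs 2: x=3/2 → posterior Normal(-8/3, 6/5)
obs 3: x=3 → posterior Normal(-22/21, 6/7)
obs 4: x=4 → posterior Normal(2/27, 2/3)
obs 5: x=-9 → posterior Normal(-52/33, 6/11)
obs 6: x=1 → posterior Normal(-46/39, 6/13)
obs 7: x=2 → posterior Normal(-34/45, 2/5)
obs 8: x=4 → posterior Normal(-10/51, 6/17)
obs 9: x=-9 → posterior Normal(-64/57, 6/19)
obs 10: x=-5 → posterior Normal(-94/63, 2/7)
obs 11: x=6 → posterior Normal(-58/69, 6/23)
obs 12: x=-2 → posterior Normal(-14/15, 6/25)
obs 13: x=-5 → posterior Normal(-100/81, 2/9)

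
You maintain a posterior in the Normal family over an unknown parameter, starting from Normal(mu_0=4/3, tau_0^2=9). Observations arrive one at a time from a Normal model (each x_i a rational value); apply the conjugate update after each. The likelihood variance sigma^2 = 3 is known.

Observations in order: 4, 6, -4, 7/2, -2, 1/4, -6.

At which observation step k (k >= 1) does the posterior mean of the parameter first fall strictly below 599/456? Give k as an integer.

k = 6

obs 1: x=4 → posterior Normal(10/3, 9/4)
obs 2: x=6 → posterior Normal(94/21, 9/7)
obs 3: x=-4 → posterior Normal(29/15, 9/10)
obs 4: x=7/2 → posterior Normal(179/78, 9/13)
obs 5: x=-2 → posterior Normal(143/96, 9/16)
obs 6: x=1/4 → posterior Normal(295/228, 9/19)
obs 7: x=-6 → posterior Normal(79/264, 9/22)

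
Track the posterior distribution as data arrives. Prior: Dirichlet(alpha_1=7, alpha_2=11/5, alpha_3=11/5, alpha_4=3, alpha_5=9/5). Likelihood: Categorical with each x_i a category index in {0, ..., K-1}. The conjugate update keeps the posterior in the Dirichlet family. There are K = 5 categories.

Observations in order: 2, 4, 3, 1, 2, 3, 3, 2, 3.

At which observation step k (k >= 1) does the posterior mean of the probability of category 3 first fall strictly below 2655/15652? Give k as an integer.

obs 1: x=2 → posterior Dirichlet(7, 11/5, 16/5, 3, 9/5)
obs 2: x=4 → posterior Dirichlet(7, 11/5, 16/5, 3, 14/5)
obs 3: x=3 → posterior Dirichlet(7, 11/5, 16/5, 4, 14/5)
obs 4: x=1 → posterior Dirichlet(7, 16/5, 16/5, 4, 14/5)
obs 5: x=2 → posterior Dirichlet(7, 16/5, 21/5, 4, 14/5)
obs 6: x=3 → posterior Dirichlet(7, 16/5, 21/5, 5, 14/5)
obs 7: x=3 → posterior Dirichlet(7, 16/5, 21/5, 6, 14/5)
obs 8: x=2 → posterior Dirichlet(7, 16/5, 26/5, 6, 14/5)
obs 9: x=3 → posterior Dirichlet(7, 16/5, 26/5, 7, 14/5)

k = 2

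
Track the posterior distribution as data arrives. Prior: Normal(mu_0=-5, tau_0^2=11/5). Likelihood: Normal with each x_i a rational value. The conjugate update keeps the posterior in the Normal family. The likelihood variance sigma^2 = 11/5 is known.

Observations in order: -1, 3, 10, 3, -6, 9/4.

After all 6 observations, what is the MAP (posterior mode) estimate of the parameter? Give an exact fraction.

obs 1: x=-1 → posterior Normal(-3, 11/10)
obs 2: x=3 → posterior Normal(-1, 11/15)
obs 3: x=10 → posterior Normal(7/4, 11/20)
obs 4: x=3 → posterior Normal(2, 11/25)
obs 5: x=-6 → posterior Normal(2/3, 11/30)
obs 6: x=9/4 → posterior Normal(25/28, 11/35)

25/28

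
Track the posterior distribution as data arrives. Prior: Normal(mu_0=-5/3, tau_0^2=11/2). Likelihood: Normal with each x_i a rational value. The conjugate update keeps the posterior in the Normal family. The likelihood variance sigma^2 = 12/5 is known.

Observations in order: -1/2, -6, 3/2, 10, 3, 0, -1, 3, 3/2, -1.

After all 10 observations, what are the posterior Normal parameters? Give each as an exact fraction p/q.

mu_0=1075/1148, tau_0^2=66/287

obs 1: x=-1/2 → posterior Normal(-135/158, 132/79)
obs 2: x=-6 → posterior Normal(-795/268, 66/67)
obs 3: x=3/2 → posterior Normal(-5/3, 44/63)
obs 4: x=10 → posterior Normal(235/244, 33/61)
obs 5: x=3 → posterior Normal(400/299, 132/299)
obs 6: x=0 → posterior Normal(200/177, 22/59)
obs 7: x=-1 → posterior Normal(345/409, 132/409)
obs 8: x=3 → posterior Normal(255/232, 33/116)
obs 9: x=3/2 → posterior Normal(395/346, 44/173)
obs 10: x=-1 → posterior Normal(1075/1148, 66/287)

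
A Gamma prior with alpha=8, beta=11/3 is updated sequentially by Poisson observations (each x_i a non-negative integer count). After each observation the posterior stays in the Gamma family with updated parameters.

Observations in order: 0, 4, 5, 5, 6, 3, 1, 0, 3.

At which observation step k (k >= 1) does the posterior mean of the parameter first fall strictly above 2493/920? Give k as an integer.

k = 4

obs 1: x=0 → posterior Gamma(8, 14/3)
obs 2: x=4 → posterior Gamma(12, 17/3)
obs 3: x=5 → posterior Gamma(17, 20/3)
obs 4: x=5 → posterior Gamma(22, 23/3)
obs 5: x=6 → posterior Gamma(28, 26/3)
obs 6: x=3 → posterior Gamma(31, 29/3)
obs 7: x=1 → posterior Gamma(32, 32/3)
obs 8: x=0 → posterior Gamma(32, 35/3)
obs 9: x=3 → posterior Gamma(35, 38/3)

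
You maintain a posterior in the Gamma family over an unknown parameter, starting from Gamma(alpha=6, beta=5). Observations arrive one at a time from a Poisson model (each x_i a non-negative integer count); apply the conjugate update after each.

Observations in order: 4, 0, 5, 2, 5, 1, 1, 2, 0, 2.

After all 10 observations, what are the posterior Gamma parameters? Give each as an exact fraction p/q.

obs 1: x=4 → posterior Gamma(10, 6)
obs 2: x=0 → posterior Gamma(10, 7)
obs 3: x=5 → posterior Gamma(15, 8)
obs 4: x=2 → posterior Gamma(17, 9)
obs 5: x=5 → posterior Gamma(22, 10)
obs 6: x=1 → posterior Gamma(23, 11)
obs 7: x=1 → posterior Gamma(24, 12)
obs 8: x=2 → posterior Gamma(26, 13)
obs 9: x=0 → posterior Gamma(26, 14)
obs 10: x=2 → posterior Gamma(28, 15)

alpha=28, beta=15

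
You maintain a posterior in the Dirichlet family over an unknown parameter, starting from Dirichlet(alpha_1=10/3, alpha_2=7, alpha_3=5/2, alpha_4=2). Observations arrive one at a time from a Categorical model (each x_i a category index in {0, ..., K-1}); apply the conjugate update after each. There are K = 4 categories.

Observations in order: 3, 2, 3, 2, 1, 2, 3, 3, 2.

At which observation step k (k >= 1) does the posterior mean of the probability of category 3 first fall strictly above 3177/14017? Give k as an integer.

obs 1: x=3 → posterior Dirichlet(10/3, 7, 5/2, 3)
obs 2: x=2 → posterior Dirichlet(10/3, 7, 7/2, 3)
obs 3: x=3 → posterior Dirichlet(10/3, 7, 7/2, 4)
obs 4: x=2 → posterior Dirichlet(10/3, 7, 9/2, 4)
obs 5: x=1 → posterior Dirichlet(10/3, 8, 9/2, 4)
obs 6: x=2 → posterior Dirichlet(10/3, 8, 11/2, 4)
obs 7: x=3 → posterior Dirichlet(10/3, 8, 11/2, 5)
obs 8: x=3 → posterior Dirichlet(10/3, 8, 11/2, 6)
obs 9: x=2 → posterior Dirichlet(10/3, 8, 13/2, 6)

k = 7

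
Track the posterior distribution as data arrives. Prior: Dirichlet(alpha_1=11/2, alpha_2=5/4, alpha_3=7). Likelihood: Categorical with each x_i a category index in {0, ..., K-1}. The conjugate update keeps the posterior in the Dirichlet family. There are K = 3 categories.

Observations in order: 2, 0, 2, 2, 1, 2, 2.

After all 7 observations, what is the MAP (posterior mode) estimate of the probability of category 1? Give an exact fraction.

obs 1: x=2 → posterior Dirichlet(11/2, 5/4, 8)
obs 2: x=0 → posterior Dirichlet(13/2, 5/4, 8)
obs 3: x=2 → posterior Dirichlet(13/2, 5/4, 9)
obs 4: x=2 → posterior Dirichlet(13/2, 5/4, 10)
obs 5: x=1 → posterior Dirichlet(13/2, 9/4, 10)
obs 6: x=2 → posterior Dirichlet(13/2, 9/4, 11)
obs 7: x=2 → posterior Dirichlet(13/2, 9/4, 12)

5/71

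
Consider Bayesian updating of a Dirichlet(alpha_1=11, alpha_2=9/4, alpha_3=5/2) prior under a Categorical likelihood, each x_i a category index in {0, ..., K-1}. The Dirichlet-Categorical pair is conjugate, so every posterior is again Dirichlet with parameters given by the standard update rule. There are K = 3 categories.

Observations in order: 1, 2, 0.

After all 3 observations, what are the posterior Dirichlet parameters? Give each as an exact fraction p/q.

obs 1: x=1 → posterior Dirichlet(11, 13/4, 5/2)
obs 2: x=2 → posterior Dirichlet(11, 13/4, 7/2)
obs 3: x=0 → posterior Dirichlet(12, 13/4, 7/2)

alpha_1=12, alpha_2=13/4, alpha_3=7/2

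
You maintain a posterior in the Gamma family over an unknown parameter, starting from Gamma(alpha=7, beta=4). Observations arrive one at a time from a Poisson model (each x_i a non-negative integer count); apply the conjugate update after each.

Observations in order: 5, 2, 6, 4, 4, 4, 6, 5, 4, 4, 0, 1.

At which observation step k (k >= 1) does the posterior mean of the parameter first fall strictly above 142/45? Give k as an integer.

obs 1: x=5 → posterior Gamma(12, 5)
obs 2: x=2 → posterior Gamma(14, 6)
obs 3: x=6 → posterior Gamma(20, 7)
obs 4: x=4 → posterior Gamma(24, 8)
obs 5: x=4 → posterior Gamma(28, 9)
obs 6: x=4 → posterior Gamma(32, 10)
obs 7: x=6 → posterior Gamma(38, 11)
obs 8: x=5 → posterior Gamma(43, 12)
obs 9: x=4 → posterior Gamma(47, 13)
obs 10: x=4 → posterior Gamma(51, 14)
obs 11: x=0 → posterior Gamma(51, 15)
obs 12: x=1 → posterior Gamma(52, 16)

k = 6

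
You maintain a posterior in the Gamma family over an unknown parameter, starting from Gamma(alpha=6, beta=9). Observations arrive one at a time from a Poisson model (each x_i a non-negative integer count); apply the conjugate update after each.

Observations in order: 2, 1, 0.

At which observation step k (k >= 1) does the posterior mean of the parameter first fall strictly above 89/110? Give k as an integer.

obs 1: x=2 → posterior Gamma(8, 10)
obs 2: x=1 → posterior Gamma(9, 11)
obs 3: x=0 → posterior Gamma(9, 12)

k = 2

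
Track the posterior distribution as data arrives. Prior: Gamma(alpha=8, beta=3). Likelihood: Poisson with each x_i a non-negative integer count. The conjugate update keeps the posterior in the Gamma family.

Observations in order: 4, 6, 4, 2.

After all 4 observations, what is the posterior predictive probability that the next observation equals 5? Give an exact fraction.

2353575427510258400916285/19342813113834066795298816

obs 1: x=4 → posterior Gamma(12, 4)
obs 2: x=6 → posterior Gamma(18, 5)
obs 3: x=4 → posterior Gamma(22, 6)
obs 4: x=2 → posterior Gamma(24, 7)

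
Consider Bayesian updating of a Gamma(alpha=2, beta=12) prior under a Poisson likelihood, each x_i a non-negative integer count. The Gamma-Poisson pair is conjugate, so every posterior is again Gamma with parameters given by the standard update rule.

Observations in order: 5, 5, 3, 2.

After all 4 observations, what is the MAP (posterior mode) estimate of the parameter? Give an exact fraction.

1

obs 1: x=5 → posterior Gamma(7, 13)
obs 2: x=5 → posterior Gamma(12, 14)
obs 3: x=3 → posterior Gamma(15, 15)
obs 4: x=2 → posterior Gamma(17, 16)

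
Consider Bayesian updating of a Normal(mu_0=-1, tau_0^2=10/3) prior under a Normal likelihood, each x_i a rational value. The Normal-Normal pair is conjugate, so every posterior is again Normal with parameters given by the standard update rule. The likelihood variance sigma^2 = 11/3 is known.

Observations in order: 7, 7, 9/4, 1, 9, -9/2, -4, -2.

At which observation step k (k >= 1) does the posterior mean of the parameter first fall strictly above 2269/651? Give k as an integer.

k = 2

obs 1: x=7 → posterior Normal(59/21, 110/63)
obs 2: x=7 → posterior Normal(129/31, 110/93)
obs 3: x=9/4 → posterior Normal(303/82, 110/123)
obs 4: x=1 → posterior Normal(19/6, 110/153)
obs 5: x=9 → posterior Normal(503/122, 110/183)
obs 6: x=-9/2 → posterior Normal(413/142, 110/213)
obs 7: x=-4 → posterior Normal(37/18, 110/243)
obs 8: x=-2 → posterior Normal(293/182, 110/273)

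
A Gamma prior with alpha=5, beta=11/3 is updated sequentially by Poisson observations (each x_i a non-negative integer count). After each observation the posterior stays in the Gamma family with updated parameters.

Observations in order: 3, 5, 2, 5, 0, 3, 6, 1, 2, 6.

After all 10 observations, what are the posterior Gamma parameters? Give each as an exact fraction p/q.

obs 1: x=3 → posterior Gamma(8, 14/3)
obs 2: x=5 → posterior Gamma(13, 17/3)
obs 3: x=2 → posterior Gamma(15, 20/3)
obs 4: x=5 → posterior Gamma(20, 23/3)
obs 5: x=0 → posterior Gamma(20, 26/3)
obs 6: x=3 → posterior Gamma(23, 29/3)
obs 7: x=6 → posterior Gamma(29, 32/3)
obs 8: x=1 → posterior Gamma(30, 35/3)
obs 9: x=2 → posterior Gamma(32, 38/3)
obs 10: x=6 → posterior Gamma(38, 41/3)

alpha=38, beta=41/3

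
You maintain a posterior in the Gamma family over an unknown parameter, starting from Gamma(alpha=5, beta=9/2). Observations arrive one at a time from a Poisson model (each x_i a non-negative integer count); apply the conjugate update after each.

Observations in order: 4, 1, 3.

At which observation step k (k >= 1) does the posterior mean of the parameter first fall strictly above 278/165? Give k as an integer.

obs 1: x=4 → posterior Gamma(9, 11/2)
obs 2: x=1 → posterior Gamma(10, 13/2)
obs 3: x=3 → posterior Gamma(13, 15/2)

k = 3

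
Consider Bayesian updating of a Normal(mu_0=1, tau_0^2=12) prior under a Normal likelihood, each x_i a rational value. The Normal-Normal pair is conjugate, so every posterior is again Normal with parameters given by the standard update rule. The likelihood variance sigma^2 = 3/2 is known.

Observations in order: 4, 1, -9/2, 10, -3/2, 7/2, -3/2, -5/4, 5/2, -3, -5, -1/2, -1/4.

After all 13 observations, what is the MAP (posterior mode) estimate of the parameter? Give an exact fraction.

obs 1: x=4 → posterior Normal(11/3, 4/3)
obs 2: x=1 → posterior Normal(41/17, 12/17)
obs 3: x=-9/2 → posterior Normal(1/5, 12/25)
obs 4: x=10 → posterior Normal(85/33, 4/11)
obs 5: x=-3/2 → posterior Normal(73/41, 12/41)
obs 6: x=7/2 → posterior Normal(101/49, 12/49)
obs 7: x=-3/2 → posterior Normal(89/57, 4/19)
obs 8: x=-5/4 → posterior Normal(79/65, 12/65)
obs 9: x=5/2 → posterior Normal(99/73, 12/73)
obs 10: x=-3 → posterior Normal(25/27, 4/27)
obs 11: x=-5 → posterior Normal(35/89, 12/89)
obs 12: x=-1/2 → posterior Normal(31/97, 12/97)
obs 13: x=-1/4 → posterior Normal(29/105, 4/35)

29/105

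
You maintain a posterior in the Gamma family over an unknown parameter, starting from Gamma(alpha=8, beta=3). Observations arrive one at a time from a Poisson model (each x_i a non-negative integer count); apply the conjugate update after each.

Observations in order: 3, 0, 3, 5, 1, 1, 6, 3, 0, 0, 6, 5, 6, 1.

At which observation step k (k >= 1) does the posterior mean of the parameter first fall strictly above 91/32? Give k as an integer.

obs 1: x=3 → posterior Gamma(11, 4)
obs 2: x=0 → posterior Gamma(11, 5)
obs 3: x=3 → posterior Gamma(14, 6)
obs 4: x=5 → posterior Gamma(19, 7)
obs 5: x=1 → posterior Gamma(20, 8)
obs 6: x=1 → posterior Gamma(21, 9)
obs 7: x=6 → posterior Gamma(27, 10)
obs 8: x=3 → posterior Gamma(30, 11)
obs 9: x=0 → posterior Gamma(30, 12)
obs 10: x=0 → posterior Gamma(30, 13)
obs 11: x=6 → posterior Gamma(36, 14)
obs 12: x=5 → posterior Gamma(41, 15)
obs 13: x=6 → posterior Gamma(47, 16)
obs 14: x=1 → posterior Gamma(48, 17)

k = 13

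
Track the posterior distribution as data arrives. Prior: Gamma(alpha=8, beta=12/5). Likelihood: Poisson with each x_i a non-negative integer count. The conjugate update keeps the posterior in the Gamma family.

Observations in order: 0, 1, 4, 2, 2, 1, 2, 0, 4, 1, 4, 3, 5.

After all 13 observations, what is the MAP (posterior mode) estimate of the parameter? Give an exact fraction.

obs 1: x=0 → posterior Gamma(8, 17/5)
obs 2: x=1 → posterior Gamma(9, 22/5)
obs 3: x=4 → posterior Gamma(13, 27/5)
obs 4: x=2 → posterior Gamma(15, 32/5)
obs 5: x=2 → posterior Gamma(17, 37/5)
obs 6: x=1 → posterior Gamma(18, 42/5)
obs 7: x=2 → posterior Gamma(20, 47/5)
obs 8: x=0 → posterior Gamma(20, 52/5)
obs 9: x=4 → posterior Gamma(24, 57/5)
obs 10: x=1 → posterior Gamma(25, 62/5)
obs 11: x=4 → posterior Gamma(29, 67/5)
obs 12: x=3 → posterior Gamma(32, 72/5)
obs 13: x=5 → posterior Gamma(37, 77/5)

180/77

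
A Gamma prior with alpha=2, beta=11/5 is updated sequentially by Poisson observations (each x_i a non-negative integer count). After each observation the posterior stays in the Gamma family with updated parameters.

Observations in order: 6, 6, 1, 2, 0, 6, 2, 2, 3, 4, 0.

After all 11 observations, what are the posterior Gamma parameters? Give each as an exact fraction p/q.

obs 1: x=6 → posterior Gamma(8, 16/5)
obs 2: x=6 → posterior Gamma(14, 21/5)
obs 3: x=1 → posterior Gamma(15, 26/5)
obs 4: x=2 → posterior Gamma(17, 31/5)
obs 5: x=0 → posterior Gamma(17, 36/5)
obs 6: x=6 → posterior Gamma(23, 41/5)
obs 7: x=2 → posterior Gamma(25, 46/5)
obs 8: x=2 → posterior Gamma(27, 51/5)
obs 9: x=3 → posterior Gamma(30, 56/5)
obs 10: x=4 → posterior Gamma(34, 61/5)
obs 11: x=0 → posterior Gamma(34, 66/5)

alpha=34, beta=66/5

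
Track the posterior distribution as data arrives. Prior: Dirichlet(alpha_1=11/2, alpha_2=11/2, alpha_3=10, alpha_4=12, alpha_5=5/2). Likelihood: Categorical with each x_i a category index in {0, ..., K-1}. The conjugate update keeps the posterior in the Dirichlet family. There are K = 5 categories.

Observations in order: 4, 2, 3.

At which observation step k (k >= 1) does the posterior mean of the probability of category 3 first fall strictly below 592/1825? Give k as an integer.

obs 1: x=4 → posterior Dirichlet(11/2, 11/2, 10, 12, 7/2)
obs 2: x=2 → posterior Dirichlet(11/2, 11/2, 11, 12, 7/2)
obs 3: x=3 → posterior Dirichlet(11/2, 11/2, 11, 13, 7/2)

k = 2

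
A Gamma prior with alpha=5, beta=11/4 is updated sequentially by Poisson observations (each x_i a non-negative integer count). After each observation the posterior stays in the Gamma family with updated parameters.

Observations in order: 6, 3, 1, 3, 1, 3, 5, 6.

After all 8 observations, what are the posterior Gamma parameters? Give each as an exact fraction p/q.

alpha=33, beta=43/4

obs 1: x=6 → posterior Gamma(11, 15/4)
obs 2: x=3 → posterior Gamma(14, 19/4)
obs 3: x=1 → posterior Gamma(15, 23/4)
obs 4: x=3 → posterior Gamma(18, 27/4)
obs 5: x=1 → posterior Gamma(19, 31/4)
obs 6: x=3 → posterior Gamma(22, 35/4)
obs 7: x=5 → posterior Gamma(27, 39/4)
obs 8: x=6 → posterior Gamma(33, 43/4)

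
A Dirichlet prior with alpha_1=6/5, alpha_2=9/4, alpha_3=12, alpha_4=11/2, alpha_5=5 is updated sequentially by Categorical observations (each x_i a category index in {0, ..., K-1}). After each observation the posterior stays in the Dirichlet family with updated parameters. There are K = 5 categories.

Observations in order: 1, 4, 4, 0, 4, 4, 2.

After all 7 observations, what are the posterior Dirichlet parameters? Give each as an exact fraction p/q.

alpha_1=11/5, alpha_2=13/4, alpha_3=13, alpha_4=11/2, alpha_5=9

obs 1: x=1 → posterior Dirichlet(6/5, 13/4, 12, 11/2, 5)
obs 2: x=4 → posterior Dirichlet(6/5, 13/4, 12, 11/2, 6)
obs 3: x=4 → posterior Dirichlet(6/5, 13/4, 12, 11/2, 7)
obs 4: x=0 → posterior Dirichlet(11/5, 13/4, 12, 11/2, 7)
obs 5: x=4 → posterior Dirichlet(11/5, 13/4, 12, 11/2, 8)
obs 6: x=4 → posterior Dirichlet(11/5, 13/4, 12, 11/2, 9)
obs 7: x=2 → posterior Dirichlet(11/5, 13/4, 13, 11/2, 9)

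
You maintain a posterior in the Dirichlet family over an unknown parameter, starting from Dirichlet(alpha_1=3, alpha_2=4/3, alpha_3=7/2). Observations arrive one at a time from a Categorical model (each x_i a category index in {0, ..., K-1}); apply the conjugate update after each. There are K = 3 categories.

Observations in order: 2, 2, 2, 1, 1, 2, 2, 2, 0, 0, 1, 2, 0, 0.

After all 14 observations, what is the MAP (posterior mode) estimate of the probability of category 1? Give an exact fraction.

obs 1: x=2 → posterior Dirichlet(3, 4/3, 9/2)
obs 2: x=2 → posterior Dirichlet(3, 4/3, 11/2)
obs 3: x=2 → posterior Dirichlet(3, 4/3, 13/2)
obs 4: x=1 → posterior Dirichlet(3, 7/3, 13/2)
obs 5: x=1 → posterior Dirichlet(3, 10/3, 13/2)
obs 6: x=2 → posterior Dirichlet(3, 10/3, 15/2)
obs 7: x=2 → posterior Dirichlet(3, 10/3, 17/2)
obs 8: x=2 → posterior Dirichlet(3, 10/3, 19/2)
obs 9: x=0 → posterior Dirichlet(4, 10/3, 19/2)
obs 10: x=0 → posterior Dirichlet(5, 10/3, 19/2)
obs 11: x=1 → posterior Dirichlet(5, 13/3, 19/2)
obs 12: x=2 → posterior Dirichlet(5, 13/3, 21/2)
obs 13: x=0 → posterior Dirichlet(6, 13/3, 21/2)
obs 14: x=0 → posterior Dirichlet(7, 13/3, 21/2)

20/113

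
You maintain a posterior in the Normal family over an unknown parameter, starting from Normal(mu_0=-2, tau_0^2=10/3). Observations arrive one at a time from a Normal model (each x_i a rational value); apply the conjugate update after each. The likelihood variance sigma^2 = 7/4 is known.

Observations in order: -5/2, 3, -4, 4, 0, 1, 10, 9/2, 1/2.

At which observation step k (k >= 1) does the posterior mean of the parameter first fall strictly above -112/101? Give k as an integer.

obs 1: x=-5/2 → posterior Normal(-142/61, 70/61)
obs 2: x=3 → posterior Normal(-22/101, 70/101)
obs 3: x=-4 → posterior Normal(-182/141, 70/141)
obs 4: x=4 → posterior Normal(-22/181, 70/181)
obs 5: x=0 → posterior Normal(-22/221, 70/221)
obs 6: x=1 → posterior Normal(2/29, 70/261)
obs 7: x=10 → posterior Normal(418/301, 10/43)
obs 8: x=9/2 → posterior Normal(598/341, 70/341)
obs 9: x=1/2 → posterior Normal(206/127, 70/381)

k = 2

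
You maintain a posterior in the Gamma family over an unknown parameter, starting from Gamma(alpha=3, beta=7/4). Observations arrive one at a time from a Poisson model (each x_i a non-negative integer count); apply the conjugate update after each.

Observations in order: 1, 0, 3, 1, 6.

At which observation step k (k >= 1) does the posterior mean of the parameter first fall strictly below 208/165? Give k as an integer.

k = 2

obs 1: x=1 → posterior Gamma(4, 11/4)
obs 2: x=0 → posterior Gamma(4, 15/4)
obs 3: x=3 → posterior Gamma(7, 19/4)
obs 4: x=1 → posterior Gamma(8, 23/4)
obs 5: x=6 → posterior Gamma(14, 27/4)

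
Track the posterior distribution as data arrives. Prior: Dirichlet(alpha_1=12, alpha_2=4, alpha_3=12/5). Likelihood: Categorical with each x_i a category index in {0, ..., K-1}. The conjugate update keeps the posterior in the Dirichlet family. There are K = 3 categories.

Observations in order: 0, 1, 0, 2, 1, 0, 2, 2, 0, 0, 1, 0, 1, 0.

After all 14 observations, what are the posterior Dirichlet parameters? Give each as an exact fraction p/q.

obs 1: x=0 → posterior Dirichlet(13, 4, 12/5)
obs 2: x=1 → posterior Dirichlet(13, 5, 12/5)
obs 3: x=0 → posterior Dirichlet(14, 5, 12/5)
obs 4: x=2 → posterior Dirichlet(14, 5, 17/5)
obs 5: x=1 → posterior Dirichlet(14, 6, 17/5)
obs 6: x=0 → posterior Dirichlet(15, 6, 17/5)
obs 7: x=2 → posterior Dirichlet(15, 6, 22/5)
obs 8: x=2 → posterior Dirichlet(15, 6, 27/5)
obs 9: x=0 → posterior Dirichlet(16, 6, 27/5)
obs 10: x=0 → posterior Dirichlet(17, 6, 27/5)
obs 11: x=1 → posterior Dirichlet(17, 7, 27/5)
obs 12: x=0 → posterior Dirichlet(18, 7, 27/5)
obs 13: x=1 → posterior Dirichlet(18, 8, 27/5)
obs 14: x=0 → posterior Dirichlet(19, 8, 27/5)

alpha_1=19, alpha_2=8, alpha_3=27/5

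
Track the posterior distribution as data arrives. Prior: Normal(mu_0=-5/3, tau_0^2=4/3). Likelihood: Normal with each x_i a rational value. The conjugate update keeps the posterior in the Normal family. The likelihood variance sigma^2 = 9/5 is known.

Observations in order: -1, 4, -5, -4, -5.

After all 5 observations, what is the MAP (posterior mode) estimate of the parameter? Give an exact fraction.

-265/127

obs 1: x=-1 → posterior Normal(-65/47, 36/47)
obs 2: x=4 → posterior Normal(15/67, 36/67)
obs 3: x=-5 → posterior Normal(-85/87, 12/29)
obs 4: x=-4 → posterior Normal(-165/107, 36/107)
obs 5: x=-5 → posterior Normal(-265/127, 36/127)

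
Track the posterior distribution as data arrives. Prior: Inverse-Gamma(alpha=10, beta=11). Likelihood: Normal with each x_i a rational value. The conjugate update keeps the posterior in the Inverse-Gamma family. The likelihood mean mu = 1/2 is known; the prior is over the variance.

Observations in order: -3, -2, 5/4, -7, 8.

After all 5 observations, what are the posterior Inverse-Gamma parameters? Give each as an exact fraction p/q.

alpha=25/2, beta=2457/32

obs 1: x=-3 → posterior Inverse-Gamma(21/2, 137/8)
obs 2: x=-2 → posterior Inverse-Gamma(11, 81/4)
obs 3: x=5/4 → posterior Inverse-Gamma(23/2, 657/32)
obs 4: x=-7 → posterior Inverse-Gamma(12, 1557/32)
obs 5: x=8 → posterior Inverse-Gamma(25/2, 2457/32)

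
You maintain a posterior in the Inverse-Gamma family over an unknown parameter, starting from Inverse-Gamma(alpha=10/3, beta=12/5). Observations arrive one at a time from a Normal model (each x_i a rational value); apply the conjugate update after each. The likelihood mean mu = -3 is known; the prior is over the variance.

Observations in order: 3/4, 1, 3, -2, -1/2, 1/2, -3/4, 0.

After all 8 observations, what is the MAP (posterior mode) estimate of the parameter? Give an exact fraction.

obs 1: x=3/4 → posterior Inverse-Gamma(23/6, 1509/160)
obs 2: x=1 → posterior Inverse-Gamma(13/3, 2789/160)
obs 3: x=3 → posterior Inverse-Gamma(29/6, 5669/160)
obs 4: x=-2 → posterior Inverse-Gamma(16/3, 5749/160)
obs 5: x=-1/2 → posterior Inverse-Gamma(35/6, 6249/160)
obs 6: x=1/2 → posterior Inverse-Gamma(19/3, 7229/160)
obs 7: x=-3/4 → posterior Inverse-Gamma(41/6, 3817/80)
obs 8: x=0 → posterior Inverse-Gamma(22/3, 4177/80)

12531/2000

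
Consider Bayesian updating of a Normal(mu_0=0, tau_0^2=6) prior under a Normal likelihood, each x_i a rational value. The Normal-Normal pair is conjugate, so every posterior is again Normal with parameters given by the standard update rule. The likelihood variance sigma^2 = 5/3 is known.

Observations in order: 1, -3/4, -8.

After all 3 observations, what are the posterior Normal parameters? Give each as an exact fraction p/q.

obs 1: x=1 → posterior Normal(18/23, 30/23)
obs 2: x=-3/4 → posterior Normal(9/82, 30/41)
obs 3: x=-8 → posterior Normal(-279/118, 30/59)

mu_0=-279/118, tau_0^2=30/59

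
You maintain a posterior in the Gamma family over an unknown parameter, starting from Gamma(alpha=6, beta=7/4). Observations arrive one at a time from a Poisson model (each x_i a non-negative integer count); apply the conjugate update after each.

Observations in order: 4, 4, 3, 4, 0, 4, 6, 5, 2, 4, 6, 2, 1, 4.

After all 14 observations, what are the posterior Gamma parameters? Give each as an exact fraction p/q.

obs 1: x=4 → posterior Gamma(10, 11/4)
obs 2: x=4 → posterior Gamma(14, 15/4)
obs 3: x=3 → posterior Gamma(17, 19/4)
obs 4: x=4 → posterior Gamma(21, 23/4)
obs 5: x=0 → posterior Gamma(21, 27/4)
obs 6: x=4 → posterior Gamma(25, 31/4)
obs 7: x=6 → posterior Gamma(31, 35/4)
obs 8: x=5 → posterior Gamma(36, 39/4)
obs 9: x=2 → posterior Gamma(38, 43/4)
obs 10: x=4 → posterior Gamma(42, 47/4)
obs 11: x=6 → posterior Gamma(48, 51/4)
obs 12: x=2 → posterior Gamma(50, 55/4)
obs 13: x=1 → posterior Gamma(51, 59/4)
obs 14: x=4 → posterior Gamma(55, 63/4)

alpha=55, beta=63/4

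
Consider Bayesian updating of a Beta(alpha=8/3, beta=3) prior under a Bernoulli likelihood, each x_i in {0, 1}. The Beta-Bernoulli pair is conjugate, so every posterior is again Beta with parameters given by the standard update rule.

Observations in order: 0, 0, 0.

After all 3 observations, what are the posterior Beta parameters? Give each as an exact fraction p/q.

alpha=8/3, beta=6

obs 1: x=0 → posterior Beta(8/3, 4)
obs 2: x=0 → posterior Beta(8/3, 5)
obs 3: x=0 → posterior Beta(8/3, 6)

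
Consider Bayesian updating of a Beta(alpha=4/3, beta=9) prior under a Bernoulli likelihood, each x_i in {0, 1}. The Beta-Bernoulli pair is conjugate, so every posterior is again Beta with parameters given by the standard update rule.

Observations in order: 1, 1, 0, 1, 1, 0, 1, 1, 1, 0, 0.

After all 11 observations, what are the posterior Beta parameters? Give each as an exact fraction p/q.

obs 1: x=1 → posterior Beta(7/3, 9)
obs 2: x=1 → posterior Beta(10/3, 9)
obs 3: x=0 → posterior Beta(10/3, 10)
obs 4: x=1 → posterior Beta(13/3, 10)
obs 5: x=1 → posterior Beta(16/3, 10)
obs 6: x=0 → posterior Beta(16/3, 11)
obs 7: x=1 → posterior Beta(19/3, 11)
obs 8: x=1 → posterior Beta(22/3, 11)
obs 9: x=1 → posterior Beta(25/3, 11)
obs 10: x=0 → posterior Beta(25/3, 12)
obs 11: x=0 → posterior Beta(25/3, 13)

alpha=25/3, beta=13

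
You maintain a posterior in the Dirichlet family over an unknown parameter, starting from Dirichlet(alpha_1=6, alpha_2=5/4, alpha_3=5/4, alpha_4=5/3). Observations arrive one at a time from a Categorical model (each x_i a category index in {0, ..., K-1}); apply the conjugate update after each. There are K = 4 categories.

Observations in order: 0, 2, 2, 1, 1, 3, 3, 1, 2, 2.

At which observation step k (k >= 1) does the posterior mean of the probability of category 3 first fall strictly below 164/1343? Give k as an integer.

k = 4

obs 1: x=0 → posterior Dirichlet(7, 5/4, 5/4, 5/3)
obs 2: x=2 → posterior Dirichlet(7, 5/4, 9/4, 5/3)
obs 3: x=2 → posterior Dirichlet(7, 5/4, 13/4, 5/3)
obs 4: x=1 → posterior Dirichlet(7, 9/4, 13/4, 5/3)
obs 5: x=1 → posterior Dirichlet(7, 13/4, 13/4, 5/3)
obs 6: x=3 → posterior Dirichlet(7, 13/4, 13/4, 8/3)
obs 7: x=3 → posterior Dirichlet(7, 13/4, 13/4, 11/3)
obs 8: x=1 → posterior Dirichlet(7, 17/4, 13/4, 11/3)
obs 9: x=2 → posterior Dirichlet(7, 17/4, 17/4, 11/3)
obs 10: x=2 → posterior Dirichlet(7, 17/4, 21/4, 11/3)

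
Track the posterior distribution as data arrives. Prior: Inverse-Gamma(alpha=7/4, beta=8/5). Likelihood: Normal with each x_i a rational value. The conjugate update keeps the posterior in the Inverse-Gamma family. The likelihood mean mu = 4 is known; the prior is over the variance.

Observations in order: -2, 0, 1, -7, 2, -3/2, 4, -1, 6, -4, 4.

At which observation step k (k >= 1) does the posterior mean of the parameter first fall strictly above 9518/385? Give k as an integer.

obs 1: x=-2 → posterior Inverse-Gamma(9/4, 98/5)
obs 2: x=0 → posterior Inverse-Gamma(11/4, 138/5)
obs 3: x=1 → posterior Inverse-Gamma(13/4, 321/10)
obs 4: x=-7 → posterior Inverse-Gamma(15/4, 463/5)
obs 5: x=2 → posterior Inverse-Gamma(17/4, 473/5)
obs 6: x=-3/2 → posterior Inverse-Gamma(19/4, 4389/40)
obs 7: x=4 → posterior Inverse-Gamma(21/4, 4389/40)
obs 8: x=-1 → posterior Inverse-Gamma(23/4, 4889/40)
obs 9: x=6 → posterior Inverse-Gamma(25/4, 4969/40)
obs 10: x=-4 → posterior Inverse-Gamma(27/4, 6249/40)
obs 11: x=4 → posterior Inverse-Gamma(29/4, 6249/40)

k = 4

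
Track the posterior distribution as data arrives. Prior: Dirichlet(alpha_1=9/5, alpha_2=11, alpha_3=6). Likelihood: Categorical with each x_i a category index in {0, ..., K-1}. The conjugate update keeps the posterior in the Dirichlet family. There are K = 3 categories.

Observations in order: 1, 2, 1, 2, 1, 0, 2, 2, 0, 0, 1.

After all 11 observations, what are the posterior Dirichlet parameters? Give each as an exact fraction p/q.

obs 1: x=1 → posterior Dirichlet(9/5, 12, 6)
obs 2: x=2 → posterior Dirichlet(9/5, 12, 7)
obs 3: x=1 → posterior Dirichlet(9/5, 13, 7)
obs 4: x=2 → posterior Dirichlet(9/5, 13, 8)
obs 5: x=1 → posterior Dirichlet(9/5, 14, 8)
obs 6: x=0 → posterior Dirichlet(14/5, 14, 8)
obs 7: x=2 → posterior Dirichlet(14/5, 14, 9)
obs 8: x=2 → posterior Dirichlet(14/5, 14, 10)
obs 9: x=0 → posterior Dirichlet(19/5, 14, 10)
obs 10: x=0 → posterior Dirichlet(24/5, 14, 10)
obs 11: x=1 → posterior Dirichlet(24/5, 15, 10)

alpha_1=24/5, alpha_2=15, alpha_3=10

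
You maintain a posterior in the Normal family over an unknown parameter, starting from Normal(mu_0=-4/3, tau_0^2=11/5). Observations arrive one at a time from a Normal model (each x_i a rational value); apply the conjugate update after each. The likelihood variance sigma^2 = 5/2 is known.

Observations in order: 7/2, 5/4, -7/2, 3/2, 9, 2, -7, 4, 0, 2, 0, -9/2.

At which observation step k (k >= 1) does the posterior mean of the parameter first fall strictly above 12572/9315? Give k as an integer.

k = 5

obs 1: x=7/2 → posterior Normal(131/141, 55/47)
obs 2: x=5/4 → posterior Normal(427/414, 55/69)
obs 3: x=-7/2 → posterior Normal(-5/78, 55/91)
obs 4: x=3/2 → posterior Normal(163/678, 55/113)
obs 5: x=9 → posterior Normal(1351/810, 11/27)
obs 6: x=2 → posterior Normal(1615/942, 55/157)
obs 7: x=-7 → posterior Normal(691/1074, 55/179)
obs 8: x=4 → posterior Normal(1219/1206, 55/201)
obs 9: x=0 → posterior Normal(1219/1338, 55/223)
obs 10: x=2 → posterior Normal(1483/1470, 11/49)
obs 11: x=0 → posterior Normal(1483/1602, 55/267)
obs 12: x=-9/2 → posterior Normal(889/1734, 55/289)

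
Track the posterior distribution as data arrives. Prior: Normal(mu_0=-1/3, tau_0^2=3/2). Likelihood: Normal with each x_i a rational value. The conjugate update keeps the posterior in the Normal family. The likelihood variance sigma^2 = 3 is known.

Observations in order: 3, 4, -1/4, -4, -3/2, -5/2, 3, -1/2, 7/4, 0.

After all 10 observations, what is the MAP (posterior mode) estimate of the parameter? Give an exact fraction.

7/36

obs 1: x=3 → posterior Normal(7/9, 1)
obs 2: x=4 → posterior Normal(19/12, 3/4)
obs 3: x=-1/4 → posterior Normal(73/60, 3/5)
obs 4: x=-4 → posterior Normal(25/72, 1/2)
obs 5: x=-3/2 → posterior Normal(1/12, 3/7)
obs 6: x=-5/2 → posterior Normal(-23/96, 3/8)
obs 7: x=3 → posterior Normal(13/108, 1/3)
obs 8: x=-1/2 → posterior Normal(7/120, 3/10)
obs 9: x=7/4 → posterior Normal(7/33, 3/11)
obs 10: x=0 → posterior Normal(7/36, 1/4)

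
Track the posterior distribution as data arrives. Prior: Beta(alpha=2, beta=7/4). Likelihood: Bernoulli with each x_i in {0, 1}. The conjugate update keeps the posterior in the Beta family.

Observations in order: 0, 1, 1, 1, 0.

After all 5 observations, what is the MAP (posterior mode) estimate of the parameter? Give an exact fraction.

obs 1: x=0 → posterior Beta(2, 11/4)
obs 2: x=1 → posterior Beta(3, 11/4)
obs 3: x=1 → posterior Beta(4, 11/4)
obs 4: x=1 → posterior Beta(5, 11/4)
obs 5: x=0 → posterior Beta(5, 15/4)

16/27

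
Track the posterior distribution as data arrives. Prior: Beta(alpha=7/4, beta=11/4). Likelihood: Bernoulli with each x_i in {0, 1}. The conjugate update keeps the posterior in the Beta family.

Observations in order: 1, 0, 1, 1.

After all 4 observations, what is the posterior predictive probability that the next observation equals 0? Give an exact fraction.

15/34

obs 1: x=1 → posterior Beta(11/4, 11/4)
obs 2: x=0 → posterior Beta(11/4, 15/4)
obs 3: x=1 → posterior Beta(15/4, 15/4)
obs 4: x=1 → posterior Beta(19/4, 15/4)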